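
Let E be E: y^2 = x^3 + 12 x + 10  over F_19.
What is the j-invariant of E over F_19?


Delta = -16(4 a^3 + 27 b^2) mod 19 = 13
-1728 * (4 a)^3 = -1728 * (4*12)^3 mod 19 = 12
j = 12 * 13^(-1) mod 19 = 17

j = 17 (mod 19)


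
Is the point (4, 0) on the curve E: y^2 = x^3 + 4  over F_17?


Check whether y^2 = x^3 + 0 x + 4 (mod 17) for (x, y) = (4, 0).
LHS: y^2 = 0^2 mod 17 = 0
RHS: x^3 + 0 x + 4 = 4^3 + 0*4 + 4 mod 17 = 0
LHS = RHS

Yes, on the curve


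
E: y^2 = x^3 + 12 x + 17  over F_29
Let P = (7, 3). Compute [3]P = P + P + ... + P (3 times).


k = 3 = 11_2 (binary, LSB first: 11)
Double-and-add from P = (7, 3):
  bit 0 = 1: acc = O + (7, 3) = (7, 3)
  bit 1 = 1: acc = (7, 3) + (14, 0) = (7, 26)

3P = (7, 26)


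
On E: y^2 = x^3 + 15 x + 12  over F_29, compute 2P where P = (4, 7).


Doubling: s = (3 x1^2 + a) / (2 y1)
s = (3*4^2 + 15) / (2*7) mod 29 = 19
x3 = s^2 - 2 x1 mod 29 = 19^2 - 2*4 = 5
y3 = s (x1 - x3) - y1 mod 29 = 19 * (4 - 5) - 7 = 3

2P = (5, 3)


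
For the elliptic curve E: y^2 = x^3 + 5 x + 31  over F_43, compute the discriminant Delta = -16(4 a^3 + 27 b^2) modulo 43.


4 a^3 + 27 b^2 = 4*5^3 + 27*31^2 = 500 + 25947 = 26447
Delta = -16 * (26447) = -423152
Delta mod 43 = 11

Delta = 11 (mod 43)


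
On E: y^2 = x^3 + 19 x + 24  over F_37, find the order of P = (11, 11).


Compute successive multiples of P until we hit O:
  1P = (11, 11)
  2P = (26, 1)
  3P = (21, 8)
  4P = (21, 29)
  5P = (26, 36)
  6P = (11, 26)
  7P = O

ord(P) = 7


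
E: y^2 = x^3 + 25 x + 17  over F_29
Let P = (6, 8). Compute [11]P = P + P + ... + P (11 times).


k = 11 = 1011_2 (binary, LSB first: 1101)
Double-and-add from P = (6, 8):
  bit 0 = 1: acc = O + (6, 8) = (6, 8)
  bit 1 = 1: acc = (6, 8) + (23, 12) = (13, 4)
  bit 2 = 0: acc unchanged = (13, 4)
  bit 3 = 1: acc = (13, 4) + (20, 7) = (24, 12)

11P = (24, 12)


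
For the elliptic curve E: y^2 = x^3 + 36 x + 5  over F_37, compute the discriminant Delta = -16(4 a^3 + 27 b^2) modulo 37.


4 a^3 + 27 b^2 = 4*36^3 + 27*5^2 = 186624 + 675 = 187299
Delta = -16 * (187299) = -2996784
Delta mod 37 = 31

Delta = 31 (mod 37)


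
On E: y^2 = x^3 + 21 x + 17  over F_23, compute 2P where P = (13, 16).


Doubling: s = (3 x1^2 + a) / (2 y1)
s = (3*13^2 + 21) / (2*16) mod 23 = 5
x3 = s^2 - 2 x1 mod 23 = 5^2 - 2*13 = 22
y3 = s (x1 - x3) - y1 mod 23 = 5 * (13 - 22) - 16 = 8

2P = (22, 8)


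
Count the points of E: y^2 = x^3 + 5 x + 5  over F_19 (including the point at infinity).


For each x in F_19, count y with y^2 = x^3 + 5 x + 5 mod 19:
  x = 0: RHS = 5, y in [9, 10]  -> 2 point(s)
  x = 1: RHS = 11, y in [7, 12]  -> 2 point(s)
  x = 2: RHS = 4, y in [2, 17]  -> 2 point(s)
  x = 3: RHS = 9, y in [3, 16]  -> 2 point(s)
  x = 6: RHS = 4, y in [2, 17]  -> 2 point(s)
  x = 8: RHS = 6, y in [5, 14]  -> 2 point(s)
  x = 9: RHS = 0, y in [0]  -> 1 point(s)
  x = 11: RHS = 4, y in [2, 17]  -> 2 point(s)
  x = 12: RHS = 7, y in [8, 11]  -> 2 point(s)
  x = 13: RHS = 6, y in [5, 14]  -> 2 point(s)
  x = 14: RHS = 7, y in [8, 11]  -> 2 point(s)
  x = 15: RHS = 16, y in [4, 15]  -> 2 point(s)
  x = 16: RHS = 1, y in [1, 18]  -> 2 point(s)
  x = 17: RHS = 6, y in [5, 14]  -> 2 point(s)
Affine points: 27. Add the point at infinity: total = 28.

#E(F_19) = 28


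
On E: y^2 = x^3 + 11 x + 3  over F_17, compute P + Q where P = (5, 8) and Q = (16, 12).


P != Q, so use the chord formula.
s = (y2 - y1) / (x2 - x1) = (4) / (11) mod 17 = 5
x3 = s^2 - x1 - x2 mod 17 = 5^2 - 5 - 16 = 4
y3 = s (x1 - x3) - y1 mod 17 = 5 * (5 - 4) - 8 = 14

P + Q = (4, 14)


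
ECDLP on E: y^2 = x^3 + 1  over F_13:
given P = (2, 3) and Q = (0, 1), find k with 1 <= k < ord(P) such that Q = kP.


Enumerate multiples of P until we hit Q = (0, 1):
  1P = (2, 3)
  2P = (0, 1)
Match found at i = 2.

k = 2


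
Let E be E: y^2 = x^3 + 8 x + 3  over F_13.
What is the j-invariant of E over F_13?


Delta = -16(4 a^3 + 27 b^2) mod 13 = 4
-1728 * (4 a)^3 = -1728 * (4*8)^3 mod 13 = 8
j = 8 * 4^(-1) mod 13 = 2

j = 2 (mod 13)


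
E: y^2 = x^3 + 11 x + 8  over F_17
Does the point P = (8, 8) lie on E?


Check whether y^2 = x^3 + 11 x + 8 (mod 17) for (x, y) = (8, 8).
LHS: y^2 = 8^2 mod 17 = 13
RHS: x^3 + 11 x + 8 = 8^3 + 11*8 + 8 mod 17 = 13
LHS = RHS

Yes, on the curve


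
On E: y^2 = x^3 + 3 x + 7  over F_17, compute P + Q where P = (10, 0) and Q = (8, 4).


P != Q, so use the chord formula.
s = (y2 - y1) / (x2 - x1) = (4) / (15) mod 17 = 15
x3 = s^2 - x1 - x2 mod 17 = 15^2 - 10 - 8 = 3
y3 = s (x1 - x3) - y1 mod 17 = 15 * (10 - 3) - 0 = 3

P + Q = (3, 3)


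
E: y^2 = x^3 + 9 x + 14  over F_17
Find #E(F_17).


For each x in F_17, count y with y^2 = x^3 + 9 x + 14 mod 17:
  x = 3: RHS = 0, y in [0]  -> 1 point(s)
  x = 9: RHS = 8, y in [5, 12]  -> 2 point(s)
  x = 10: RHS = 16, y in [4, 13]  -> 2 point(s)
  x = 11: RHS = 16, y in [4, 13]  -> 2 point(s)
  x = 13: RHS = 16, y in [4, 13]  -> 2 point(s)
  x = 16: RHS = 4, y in [2, 15]  -> 2 point(s)
Affine points: 11. Add the point at infinity: total = 12.

#E(F_17) = 12


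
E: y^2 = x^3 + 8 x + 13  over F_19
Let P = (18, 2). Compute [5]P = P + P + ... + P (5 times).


k = 5 = 101_2 (binary, LSB first: 101)
Double-and-add from P = (18, 2):
  bit 0 = 1: acc = O + (18, 2) = (18, 2)
  bit 1 = 0: acc unchanged = (18, 2)
  bit 2 = 1: acc = (18, 2) + (14, 0) = (11, 11)

5P = (11, 11)


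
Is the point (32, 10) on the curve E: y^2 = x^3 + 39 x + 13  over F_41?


Check whether y^2 = x^3 + 39 x + 13 (mod 41) for (x, y) = (32, 10).
LHS: y^2 = 10^2 mod 41 = 18
RHS: x^3 + 39 x + 13 = 32^3 + 39*32 + 13 mod 41 = 40
LHS != RHS

No, not on the curve


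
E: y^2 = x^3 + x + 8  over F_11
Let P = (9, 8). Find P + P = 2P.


Doubling: s = (3 x1^2 + a) / (2 y1)
s = (3*9^2 + 1) / (2*8) mod 11 = 7
x3 = s^2 - 2 x1 mod 11 = 7^2 - 2*9 = 9
y3 = s (x1 - x3) - y1 mod 11 = 7 * (9 - 9) - 8 = 3

2P = (9, 3)


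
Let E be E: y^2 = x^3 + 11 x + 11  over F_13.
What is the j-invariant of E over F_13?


Delta = -16(4 a^3 + 27 b^2) mod 13 = 6
-1728 * (4 a)^3 = -1728 * (4*11)^3 mod 13 = 8
j = 8 * 6^(-1) mod 13 = 10

j = 10 (mod 13)


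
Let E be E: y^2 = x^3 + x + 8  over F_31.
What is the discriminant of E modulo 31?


4 a^3 + 27 b^2 = 4*1^3 + 27*8^2 = 4 + 1728 = 1732
Delta = -16 * (1732) = -27712
Delta mod 31 = 2

Delta = 2 (mod 31)


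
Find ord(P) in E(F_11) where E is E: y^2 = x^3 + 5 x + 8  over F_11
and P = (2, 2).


Compute successive multiples of P until we hit O:
  1P = (2, 2)
  2P = (1, 5)
  3P = (6, 10)
  4P = (7, 10)
  5P = (5, 2)
  6P = (4, 9)
  7P = (9, 1)
  8P = (9, 10)
  ... (continuing to 15P)
  15P = O

ord(P) = 15


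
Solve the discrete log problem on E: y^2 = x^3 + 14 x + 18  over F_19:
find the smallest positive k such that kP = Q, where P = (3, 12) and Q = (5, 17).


Enumerate multiples of P until we hit Q = (5, 17):
  1P = (3, 12)
  2P = (5, 2)
  3P = (17, 1)
  4P = (16, 5)
  5P = (4, 9)
  6P = (2, 4)
  7P = (2, 15)
  8P = (4, 10)
  9P = (16, 14)
  10P = (17, 18)
  11P = (5, 17)
Match found at i = 11.

k = 11


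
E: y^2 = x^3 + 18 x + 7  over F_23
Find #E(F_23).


For each x in F_23, count y with y^2 = x^3 + 18 x + 7 mod 23:
  x = 1: RHS = 3, y in [7, 16]  -> 2 point(s)
  x = 6: RHS = 9, y in [3, 20]  -> 2 point(s)
  x = 7: RHS = 16, y in [4, 19]  -> 2 point(s)
  x = 9: RHS = 1, y in [1, 22]  -> 2 point(s)
  x = 11: RHS = 18, y in [8, 15]  -> 2 point(s)
  x = 13: RHS = 0, y in [0]  -> 1 point(s)
  x = 14: RHS = 13, y in [6, 17]  -> 2 point(s)
  x = 15: RHS = 18, y in [8, 15]  -> 2 point(s)
  x = 19: RHS = 9, y in [3, 20]  -> 2 point(s)
  x = 20: RHS = 18, y in [8, 15]  -> 2 point(s)
  x = 21: RHS = 9, y in [3, 20]  -> 2 point(s)
Affine points: 21. Add the point at infinity: total = 22.

#E(F_23) = 22


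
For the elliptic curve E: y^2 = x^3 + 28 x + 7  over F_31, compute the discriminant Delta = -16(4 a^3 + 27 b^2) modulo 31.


4 a^3 + 27 b^2 = 4*28^3 + 27*7^2 = 87808 + 1323 = 89131
Delta = -16 * (89131) = -1426096
Delta mod 31 = 28

Delta = 28 (mod 31)


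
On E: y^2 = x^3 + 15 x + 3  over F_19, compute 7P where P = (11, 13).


k = 7 = 111_2 (binary, LSB first: 111)
Double-and-add from P = (11, 13):
  bit 0 = 1: acc = O + (11, 13) = (11, 13)
  bit 1 = 1: acc = (11, 13) + (6, 10) = (13, 1)
  bit 2 = 1: acc = (13, 1) + (12, 12) = (1, 0)

7P = (1, 0)


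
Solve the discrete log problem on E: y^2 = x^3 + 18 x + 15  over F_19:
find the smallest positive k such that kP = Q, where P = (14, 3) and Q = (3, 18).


Enumerate multiples of P until we hit Q = (3, 18):
  1P = (14, 3)
  2P = (8, 14)
  3P = (3, 18)
Match found at i = 3.

k = 3


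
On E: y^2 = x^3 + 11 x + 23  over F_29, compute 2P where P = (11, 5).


Doubling: s = (3 x1^2 + a) / (2 y1)
s = (3*11^2 + 11) / (2*5) mod 29 = 20
x3 = s^2 - 2 x1 mod 29 = 20^2 - 2*11 = 1
y3 = s (x1 - x3) - y1 mod 29 = 20 * (11 - 1) - 5 = 21

2P = (1, 21)


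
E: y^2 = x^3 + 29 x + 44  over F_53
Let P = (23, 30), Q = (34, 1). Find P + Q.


P != Q, so use the chord formula.
s = (y2 - y1) / (x2 - x1) = (24) / (11) mod 53 = 7
x3 = s^2 - x1 - x2 mod 53 = 7^2 - 23 - 34 = 45
y3 = s (x1 - x3) - y1 mod 53 = 7 * (23 - 45) - 30 = 28

P + Q = (45, 28)


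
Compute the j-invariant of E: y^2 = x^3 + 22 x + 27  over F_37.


Delta = -16(4 a^3 + 27 b^2) mod 37 = 10
-1728 * (4 a)^3 = -1728 * (4*22)^3 mod 37 = 29
j = 29 * 10^(-1) mod 37 = 14

j = 14 (mod 37)


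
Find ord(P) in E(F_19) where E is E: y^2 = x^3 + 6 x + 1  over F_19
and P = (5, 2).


Compute successive multiples of P until we hit O:
  1P = (5, 2)
  2P = (7, 5)
  3P = (14, 13)
  4P = (9, 10)
  5P = (9, 9)
  6P = (14, 6)
  7P = (7, 14)
  8P = (5, 17)
  ... (continuing to 9P)
  9P = O

ord(P) = 9


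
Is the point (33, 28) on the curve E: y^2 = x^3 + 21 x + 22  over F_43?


Check whether y^2 = x^3 + 21 x + 22 (mod 43) for (x, y) = (33, 28).
LHS: y^2 = 28^2 mod 43 = 10
RHS: x^3 + 21 x + 22 = 33^3 + 21*33 + 22 mod 43 = 16
LHS != RHS

No, not on the curve


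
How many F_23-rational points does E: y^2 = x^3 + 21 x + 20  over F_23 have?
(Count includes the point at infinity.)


For each x in F_23, count y with y^2 = x^3 + 21 x + 20 mod 23:
  x = 2: RHS = 1, y in [1, 22]  -> 2 point(s)
  x = 3: RHS = 18, y in [8, 15]  -> 2 point(s)
  x = 7: RHS = 4, y in [2, 21]  -> 2 point(s)
  x = 9: RHS = 18, y in [8, 15]  -> 2 point(s)
  x = 11: RHS = 18, y in [8, 15]  -> 2 point(s)
  x = 13: RHS = 6, y in [11, 12]  -> 2 point(s)
  x = 16: RHS = 13, y in [6, 17]  -> 2 point(s)
  x = 17: RHS = 0, y in [0]  -> 1 point(s)
  x = 21: RHS = 16, y in [4, 19]  -> 2 point(s)
Affine points: 17. Add the point at infinity: total = 18.

#E(F_23) = 18


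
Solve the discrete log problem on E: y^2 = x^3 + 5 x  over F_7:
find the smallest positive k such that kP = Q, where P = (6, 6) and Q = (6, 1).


Enumerate multiples of P until we hit Q = (6, 1):
  1P = (6, 6)
  2P = (4, 0)
  3P = (6, 1)
Match found at i = 3.

k = 3


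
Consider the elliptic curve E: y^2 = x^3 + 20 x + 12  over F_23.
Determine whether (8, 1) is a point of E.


Check whether y^2 = x^3 + 20 x + 12 (mod 23) for (x, y) = (8, 1).
LHS: y^2 = 1^2 mod 23 = 1
RHS: x^3 + 20 x + 12 = 8^3 + 20*8 + 12 mod 23 = 17
LHS != RHS

No, not on the curve


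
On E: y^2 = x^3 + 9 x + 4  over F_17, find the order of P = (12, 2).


Compute successive multiples of P until we hit O:
  1P = (12, 2)
  2P = (9, 10)
  3P = (5, 2)
  4P = (0, 15)
  5P = (7, 11)
  6P = (6, 11)
  7P = (14, 1)
  8P = (4, 11)
  ... (continuing to 19P)
  19P = O

ord(P) = 19


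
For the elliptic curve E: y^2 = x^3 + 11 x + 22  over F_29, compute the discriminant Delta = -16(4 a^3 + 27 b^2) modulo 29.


4 a^3 + 27 b^2 = 4*11^3 + 27*22^2 = 5324 + 13068 = 18392
Delta = -16 * (18392) = -294272
Delta mod 29 = 20

Delta = 20 (mod 29)


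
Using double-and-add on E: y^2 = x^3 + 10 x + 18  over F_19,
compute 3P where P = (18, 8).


k = 3 = 11_2 (binary, LSB first: 11)
Double-and-add from P = (18, 8):
  bit 0 = 1: acc = O + (18, 8) = (18, 8)
  bit 1 = 1: acc = (18, 8) + (6, 16) = (6, 3)

3P = (6, 3)


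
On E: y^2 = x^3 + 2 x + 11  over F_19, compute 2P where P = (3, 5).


Doubling: s = (3 x1^2 + a) / (2 y1)
s = (3*3^2 + 2) / (2*5) mod 19 = 1
x3 = s^2 - 2 x1 mod 19 = 1^2 - 2*3 = 14
y3 = s (x1 - x3) - y1 mod 19 = 1 * (3 - 14) - 5 = 3

2P = (14, 3)


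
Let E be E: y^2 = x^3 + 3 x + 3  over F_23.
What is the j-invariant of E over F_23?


Delta = -16(4 a^3 + 27 b^2) mod 23 = 19
-1728 * (4 a)^3 = -1728 * (4*3)^3 mod 23 = 14
j = 14 * 19^(-1) mod 23 = 8

j = 8 (mod 23)


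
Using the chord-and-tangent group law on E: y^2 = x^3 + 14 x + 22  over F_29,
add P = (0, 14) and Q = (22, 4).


P != Q, so use the chord formula.
s = (y2 - y1) / (x2 - x1) = (19) / (22) mod 29 = 18
x3 = s^2 - x1 - x2 mod 29 = 18^2 - 0 - 22 = 12
y3 = s (x1 - x3) - y1 mod 29 = 18 * (0 - 12) - 14 = 2

P + Q = (12, 2)


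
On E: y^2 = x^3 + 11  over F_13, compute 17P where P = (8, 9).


k = 17 = 10001_2 (binary, LSB first: 10001)
Double-and-add from P = (8, 9):
  bit 0 = 1: acc = O + (8, 9) = (8, 9)
  bit 1 = 0: acc unchanged = (8, 9)
  bit 2 = 0: acc unchanged = (8, 9)
  bit 3 = 0: acc unchanged = (8, 9)
  bit 4 = 1: acc = (8, 9) + (3, 8) = (1, 8)

17P = (1, 8)


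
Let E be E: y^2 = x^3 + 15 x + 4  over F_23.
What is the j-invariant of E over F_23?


Delta = -16(4 a^3 + 27 b^2) mod 23 = 4
-1728 * (4 a)^3 = -1728 * (4*15)^3 mod 23 = 2
j = 2 * 4^(-1) mod 23 = 12

j = 12 (mod 23)


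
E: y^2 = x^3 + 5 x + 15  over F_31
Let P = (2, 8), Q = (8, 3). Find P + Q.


P != Q, so use the chord formula.
s = (y2 - y1) / (x2 - x1) = (26) / (6) mod 31 = 25
x3 = s^2 - x1 - x2 mod 31 = 25^2 - 2 - 8 = 26
y3 = s (x1 - x3) - y1 mod 31 = 25 * (2 - 26) - 8 = 12

P + Q = (26, 12)


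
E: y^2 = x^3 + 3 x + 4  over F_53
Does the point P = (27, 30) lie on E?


Check whether y^2 = x^3 + 3 x + 4 (mod 53) for (x, y) = (27, 30).
LHS: y^2 = 30^2 mod 53 = 52
RHS: x^3 + 3 x + 4 = 27^3 + 3*27 + 4 mod 53 = 52
LHS = RHS

Yes, on the curve


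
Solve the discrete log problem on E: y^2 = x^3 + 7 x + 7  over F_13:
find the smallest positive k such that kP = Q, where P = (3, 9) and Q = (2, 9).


Enumerate multiples of P until we hit Q = (2, 9):
  1P = (3, 9)
  2P = (8, 9)
  3P = (2, 4)
  4P = (7, 10)
  5P = (12, 5)
  6P = (12, 8)
  7P = (7, 3)
  8P = (2, 9)
Match found at i = 8.

k = 8


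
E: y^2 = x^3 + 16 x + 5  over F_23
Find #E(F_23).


For each x in F_23, count y with y^2 = x^3 + 16 x + 5 mod 23:
  x = 4: RHS = 18, y in [8, 15]  -> 2 point(s)
  x = 5: RHS = 3, y in [7, 16]  -> 2 point(s)
  x = 6: RHS = 18, y in [8, 15]  -> 2 point(s)
  x = 7: RHS = 0, y in [0]  -> 1 point(s)
  x = 8: RHS = 1, y in [1, 22]  -> 2 point(s)
  x = 9: RHS = 4, y in [2, 21]  -> 2 point(s)
  x = 12: RHS = 16, y in [4, 19]  -> 2 point(s)
  x = 13: RHS = 18, y in [8, 15]  -> 2 point(s)
  x = 14: RHS = 6, y in [11, 12]  -> 2 point(s)
  x = 15: RHS = 9, y in [3, 20]  -> 2 point(s)
Affine points: 19. Add the point at infinity: total = 20.

#E(F_23) = 20


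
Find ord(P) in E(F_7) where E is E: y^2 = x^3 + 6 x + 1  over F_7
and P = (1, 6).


Compute successive multiples of P until we hit O:
  1P = (1, 6)
  2P = (6, 6)
  3P = (0, 1)
  4P = (3, 5)
  5P = (5, 3)
  6P = (2, 0)
  7P = (5, 4)
  8P = (3, 2)
  ... (continuing to 12P)
  12P = O

ord(P) = 12


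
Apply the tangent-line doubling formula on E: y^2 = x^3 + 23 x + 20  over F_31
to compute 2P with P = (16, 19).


Doubling: s = (3 x1^2 + a) / (2 y1)
s = (3*16^2 + 23) / (2*19) mod 31 = 20
x3 = s^2 - 2 x1 mod 31 = 20^2 - 2*16 = 27
y3 = s (x1 - x3) - y1 mod 31 = 20 * (16 - 27) - 19 = 9

2P = (27, 9)


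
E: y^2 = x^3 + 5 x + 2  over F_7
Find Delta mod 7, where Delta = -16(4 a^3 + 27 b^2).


4 a^3 + 27 b^2 = 4*5^3 + 27*2^2 = 500 + 108 = 608
Delta = -16 * (608) = -9728
Delta mod 7 = 2

Delta = 2 (mod 7)


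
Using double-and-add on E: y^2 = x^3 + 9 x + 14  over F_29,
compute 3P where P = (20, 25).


k = 3 = 11_2 (binary, LSB first: 11)
Double-and-add from P = (20, 25):
  bit 0 = 1: acc = O + (20, 25) = (20, 25)
  bit 1 = 1: acc = (20, 25) + (17, 11) = (17, 18)

3P = (17, 18)


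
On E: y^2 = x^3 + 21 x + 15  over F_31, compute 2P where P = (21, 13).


Doubling: s = (3 x1^2 + a) / (2 y1)
s = (3*21^2 + 21) / (2*13) mod 31 = 4
x3 = s^2 - 2 x1 mod 31 = 4^2 - 2*21 = 5
y3 = s (x1 - x3) - y1 mod 31 = 4 * (21 - 5) - 13 = 20

2P = (5, 20)


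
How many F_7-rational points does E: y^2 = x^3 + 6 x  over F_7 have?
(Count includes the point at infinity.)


For each x in F_7, count y with y^2 = x^3 + 6 x + 0 mod 7:
  x = 0: RHS = 0, y in [0]  -> 1 point(s)
  x = 1: RHS = 0, y in [0]  -> 1 point(s)
  x = 4: RHS = 4, y in [2, 5]  -> 2 point(s)
  x = 5: RHS = 1, y in [1, 6]  -> 2 point(s)
  x = 6: RHS = 0, y in [0]  -> 1 point(s)
Affine points: 7. Add the point at infinity: total = 8.

#E(F_7) = 8


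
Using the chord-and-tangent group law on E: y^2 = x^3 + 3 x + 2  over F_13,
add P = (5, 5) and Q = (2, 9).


P != Q, so use the chord formula.
s = (y2 - y1) / (x2 - x1) = (4) / (10) mod 13 = 3
x3 = s^2 - x1 - x2 mod 13 = 3^2 - 5 - 2 = 2
y3 = s (x1 - x3) - y1 mod 13 = 3 * (5 - 2) - 5 = 4

P + Q = (2, 4)


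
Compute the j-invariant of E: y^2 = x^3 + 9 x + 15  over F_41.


Delta = -16(4 a^3 + 27 b^2) mod 41 = 13
-1728 * (4 a)^3 = -1728 * (4*9)^3 mod 41 = 12
j = 12 * 13^(-1) mod 41 = 23

j = 23 (mod 41)


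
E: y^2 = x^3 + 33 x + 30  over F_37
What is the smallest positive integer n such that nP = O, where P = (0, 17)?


Compute successive multiples of P until we hit O:
  1P = (0, 17)
  2P = (10, 19)
  3P = (30, 14)
  4P = (17, 18)
  5P = (4, 35)
  6P = (7, 7)
  7P = (26, 36)
  8P = (36, 25)
  ... (continuing to 28P)
  28P = O

ord(P) = 28


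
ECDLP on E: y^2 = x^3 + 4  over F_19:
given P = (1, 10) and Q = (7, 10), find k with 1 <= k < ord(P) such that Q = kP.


Enumerate multiples of P until we hit Q = (7, 10):
  1P = (1, 10)
  2P = (7, 10)
Match found at i = 2.

k = 2


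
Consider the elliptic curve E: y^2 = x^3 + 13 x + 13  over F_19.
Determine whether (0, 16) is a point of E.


Check whether y^2 = x^3 + 13 x + 13 (mod 19) for (x, y) = (0, 16).
LHS: y^2 = 16^2 mod 19 = 9
RHS: x^3 + 13 x + 13 = 0^3 + 13*0 + 13 mod 19 = 13
LHS != RHS

No, not on the curve


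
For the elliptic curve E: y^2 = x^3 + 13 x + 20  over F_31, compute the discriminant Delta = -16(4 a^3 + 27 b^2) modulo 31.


4 a^3 + 27 b^2 = 4*13^3 + 27*20^2 = 8788 + 10800 = 19588
Delta = -16 * (19588) = -313408
Delta mod 31 = 2

Delta = 2 (mod 31)


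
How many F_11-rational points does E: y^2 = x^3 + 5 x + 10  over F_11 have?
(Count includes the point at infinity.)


For each x in F_11, count y with y^2 = x^3 + 5 x + 10 mod 11:
  x = 1: RHS = 5, y in [4, 7]  -> 2 point(s)
  x = 6: RHS = 3, y in [5, 6]  -> 2 point(s)
  x = 7: RHS = 3, y in [5, 6]  -> 2 point(s)
  x = 8: RHS = 1, y in [1, 10]  -> 2 point(s)
  x = 9: RHS = 3, y in [5, 6]  -> 2 point(s)
  x = 10: RHS = 4, y in [2, 9]  -> 2 point(s)
Affine points: 12. Add the point at infinity: total = 13.

#E(F_11) = 13


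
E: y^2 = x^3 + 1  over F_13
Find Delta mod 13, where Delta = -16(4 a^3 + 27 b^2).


4 a^3 + 27 b^2 = 4*0^3 + 27*1^2 = 0 + 27 = 27
Delta = -16 * (27) = -432
Delta mod 13 = 10

Delta = 10 (mod 13)


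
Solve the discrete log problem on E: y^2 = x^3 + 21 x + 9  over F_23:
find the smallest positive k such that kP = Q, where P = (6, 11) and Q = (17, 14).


Enumerate multiples of P until we hit Q = (17, 14):
  1P = (6, 11)
  2P = (0, 20)
  3P = (2, 6)
  4P = (18, 20)
  5P = (1, 10)
  6P = (5, 3)
  7P = (7, 4)
  8P = (13, 15)
  9P = (17, 9)
  10P = (16, 18)
  11P = (10, 0)
  12P = (16, 5)
  13P = (17, 14)
Match found at i = 13.

k = 13


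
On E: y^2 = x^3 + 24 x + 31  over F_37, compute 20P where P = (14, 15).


k = 20 = 10100_2 (binary, LSB first: 00101)
Double-and-add from P = (14, 15):
  bit 0 = 0: acc unchanged = O
  bit 1 = 0: acc unchanged = O
  bit 2 = 1: acc = O + (26, 29) = (26, 29)
  bit 3 = 0: acc unchanged = (26, 29)
  bit 4 = 1: acc = (26, 29) + (16, 16) = (20, 1)

20P = (20, 1)


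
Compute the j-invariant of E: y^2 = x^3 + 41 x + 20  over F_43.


Delta = -16(4 a^3 + 27 b^2) mod 43 = 13
-1728 * (4 a)^3 = -1728 * (4*41)^3 mod 43 = 11
j = 11 * 13^(-1) mod 43 = 24

j = 24 (mod 43)


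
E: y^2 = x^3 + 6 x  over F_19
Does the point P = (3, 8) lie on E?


Check whether y^2 = x^3 + 6 x + 0 (mod 19) for (x, y) = (3, 8).
LHS: y^2 = 8^2 mod 19 = 7
RHS: x^3 + 6 x + 0 = 3^3 + 6*3 + 0 mod 19 = 7
LHS = RHS

Yes, on the curve


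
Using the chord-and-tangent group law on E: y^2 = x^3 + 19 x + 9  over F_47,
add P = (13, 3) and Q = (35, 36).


P != Q, so use the chord formula.
s = (y2 - y1) / (x2 - x1) = (33) / (22) mod 47 = 25
x3 = s^2 - x1 - x2 mod 47 = 25^2 - 13 - 35 = 13
y3 = s (x1 - x3) - y1 mod 47 = 25 * (13 - 13) - 3 = 44

P + Q = (13, 44)


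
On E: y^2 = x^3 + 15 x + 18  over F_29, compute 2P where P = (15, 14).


Doubling: s = (3 x1^2 + a) / (2 y1)
s = (3*15^2 + 15) / (2*14) mod 29 = 6
x3 = s^2 - 2 x1 mod 29 = 6^2 - 2*15 = 6
y3 = s (x1 - x3) - y1 mod 29 = 6 * (15 - 6) - 14 = 11

2P = (6, 11)


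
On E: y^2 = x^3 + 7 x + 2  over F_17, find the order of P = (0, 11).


Compute successive multiples of P until we hit O:
  1P = (0, 11)
  2P = (4, 14)
  3P = (4, 3)
  4P = (0, 6)
  5P = O

ord(P) = 5


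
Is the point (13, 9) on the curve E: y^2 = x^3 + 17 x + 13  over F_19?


Check whether y^2 = x^3 + 17 x + 13 (mod 19) for (x, y) = (13, 9).
LHS: y^2 = 9^2 mod 19 = 5
RHS: x^3 + 17 x + 13 = 13^3 + 17*13 + 13 mod 19 = 18
LHS != RHS

No, not on the curve


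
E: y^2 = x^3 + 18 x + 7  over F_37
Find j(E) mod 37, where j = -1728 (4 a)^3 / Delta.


Delta = -16(4 a^3 + 27 b^2) mod 37 = 4
-1728 * (4 a)^3 = -1728 * (4*18)^3 mod 37 = 23
j = 23 * 4^(-1) mod 37 = 15

j = 15 (mod 37)


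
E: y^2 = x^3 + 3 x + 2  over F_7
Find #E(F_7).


For each x in F_7, count y with y^2 = x^3 + 3 x + 2 mod 7:
  x = 0: RHS = 2, y in [3, 4]  -> 2 point(s)
  x = 2: RHS = 2, y in [3, 4]  -> 2 point(s)
  x = 4: RHS = 1, y in [1, 6]  -> 2 point(s)
  x = 5: RHS = 2, y in [3, 4]  -> 2 point(s)
Affine points: 8. Add the point at infinity: total = 9.

#E(F_7) = 9


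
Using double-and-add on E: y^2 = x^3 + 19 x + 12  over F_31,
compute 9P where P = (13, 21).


k = 9 = 1001_2 (binary, LSB first: 1001)
Double-and-add from P = (13, 21):
  bit 0 = 1: acc = O + (13, 21) = (13, 21)
  bit 1 = 0: acc unchanged = (13, 21)
  bit 2 = 0: acc unchanged = (13, 21)
  bit 3 = 1: acc = (13, 21) + (29, 11) = (17, 28)

9P = (17, 28)


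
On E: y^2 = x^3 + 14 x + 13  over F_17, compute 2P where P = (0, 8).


Doubling: s = (3 x1^2 + a) / (2 y1)
s = (3*0^2 + 14) / (2*8) mod 17 = 3
x3 = s^2 - 2 x1 mod 17 = 3^2 - 2*0 = 9
y3 = s (x1 - x3) - y1 mod 17 = 3 * (0 - 9) - 8 = 16

2P = (9, 16)


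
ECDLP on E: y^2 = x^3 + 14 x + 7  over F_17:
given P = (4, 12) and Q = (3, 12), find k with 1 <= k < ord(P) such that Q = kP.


Enumerate multiples of P until we hit Q = (3, 12):
  1P = (4, 12)
  2P = (8, 6)
  3P = (3, 12)
Match found at i = 3.

k = 3


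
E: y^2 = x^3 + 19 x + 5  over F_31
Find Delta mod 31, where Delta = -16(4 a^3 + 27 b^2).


4 a^3 + 27 b^2 = 4*19^3 + 27*5^2 = 27436 + 675 = 28111
Delta = -16 * (28111) = -449776
Delta mod 31 = 3

Delta = 3 (mod 31)


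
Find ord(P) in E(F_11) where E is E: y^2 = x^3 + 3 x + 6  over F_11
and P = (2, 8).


Compute successive multiples of P until we hit O:
  1P = (2, 8)
  2P = (5, 5)
  3P = (5, 6)
  4P = (2, 3)
  5P = O

ord(P) = 5


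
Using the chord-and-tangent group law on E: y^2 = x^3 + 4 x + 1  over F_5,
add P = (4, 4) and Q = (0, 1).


P != Q, so use the chord formula.
s = (y2 - y1) / (x2 - x1) = (2) / (1) mod 5 = 2
x3 = s^2 - x1 - x2 mod 5 = 2^2 - 4 - 0 = 0
y3 = s (x1 - x3) - y1 mod 5 = 2 * (4 - 0) - 4 = 4

P + Q = (0, 4)


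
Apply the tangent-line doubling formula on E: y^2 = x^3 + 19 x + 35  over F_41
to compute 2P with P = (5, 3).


Doubling: s = (3 x1^2 + a) / (2 y1)
s = (3*5^2 + 19) / (2*3) mod 41 = 2
x3 = s^2 - 2 x1 mod 41 = 2^2 - 2*5 = 35
y3 = s (x1 - x3) - y1 mod 41 = 2 * (5 - 35) - 3 = 19

2P = (35, 19)


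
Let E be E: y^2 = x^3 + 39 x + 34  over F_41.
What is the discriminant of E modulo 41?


4 a^3 + 27 b^2 = 4*39^3 + 27*34^2 = 237276 + 31212 = 268488
Delta = -16 * (268488) = -4295808
Delta mod 41 = 8

Delta = 8 (mod 41)


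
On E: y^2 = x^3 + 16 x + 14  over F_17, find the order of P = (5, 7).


Compute successive multiples of P until we hit O:
  1P = (5, 7)
  2P = (11, 5)
  3P = (3, 15)
  4P = (8, 5)
  5P = (12, 9)
  6P = (15, 12)
  7P = (10, 16)
  8P = (10, 1)
  ... (continuing to 15P)
  15P = O

ord(P) = 15


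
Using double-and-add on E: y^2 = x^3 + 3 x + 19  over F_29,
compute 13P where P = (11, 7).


k = 13 = 1101_2 (binary, LSB first: 1011)
Double-and-add from P = (11, 7):
  bit 0 = 1: acc = O + (11, 7) = (11, 7)
  bit 1 = 0: acc unchanged = (11, 7)
  bit 2 = 1: acc = (11, 7) + (8, 2) = (16, 4)
  bit 3 = 1: acc = (16, 4) + (17, 16) = (24, 16)

13P = (24, 16)


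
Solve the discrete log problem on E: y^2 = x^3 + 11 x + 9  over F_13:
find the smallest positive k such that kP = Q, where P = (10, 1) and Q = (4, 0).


Enumerate multiples of P until we hit Q = (4, 0):
  1P = (10, 1)
  2P = (3, 2)
  3P = (4, 0)
Match found at i = 3.

k = 3


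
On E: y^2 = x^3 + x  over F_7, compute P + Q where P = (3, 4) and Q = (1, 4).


P != Q, so use the chord formula.
s = (y2 - y1) / (x2 - x1) = (0) / (5) mod 7 = 0
x3 = s^2 - x1 - x2 mod 7 = 0^2 - 3 - 1 = 3
y3 = s (x1 - x3) - y1 mod 7 = 0 * (3 - 3) - 4 = 3

P + Q = (3, 3)


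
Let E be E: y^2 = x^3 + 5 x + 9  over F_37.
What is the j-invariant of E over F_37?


Delta = -16(4 a^3 + 27 b^2) mod 37 = 2
-1728 * (4 a)^3 = -1728 * (4*5)^3 mod 37 = 14
j = 14 * 2^(-1) mod 37 = 7

j = 7 (mod 37)


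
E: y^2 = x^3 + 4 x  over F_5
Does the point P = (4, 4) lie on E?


Check whether y^2 = x^3 + 4 x + 0 (mod 5) for (x, y) = (4, 4).
LHS: y^2 = 4^2 mod 5 = 1
RHS: x^3 + 4 x + 0 = 4^3 + 4*4 + 0 mod 5 = 0
LHS != RHS

No, not on the curve


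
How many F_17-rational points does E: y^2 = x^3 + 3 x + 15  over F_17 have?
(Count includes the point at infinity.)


For each x in F_17, count y with y^2 = x^3 + 3 x + 15 mod 17:
  x = 0: RHS = 15, y in [7, 10]  -> 2 point(s)
  x = 1: RHS = 2, y in [6, 11]  -> 2 point(s)
  x = 3: RHS = 0, y in [0]  -> 1 point(s)
  x = 5: RHS = 2, y in [6, 11]  -> 2 point(s)
  x = 10: RHS = 8, y in [5, 12]  -> 2 point(s)
  x = 11: RHS = 2, y in [6, 11]  -> 2 point(s)
  x = 14: RHS = 13, y in [8, 9]  -> 2 point(s)
  x = 15: RHS = 1, y in [1, 16]  -> 2 point(s)
Affine points: 15. Add the point at infinity: total = 16.

#E(F_17) = 16


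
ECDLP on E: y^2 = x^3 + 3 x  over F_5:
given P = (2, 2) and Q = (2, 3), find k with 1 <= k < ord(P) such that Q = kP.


Enumerate multiples of P until we hit Q = (2, 3):
  1P = (2, 2)
  2P = (1, 3)
  3P = (3, 4)
  4P = (4, 4)
  5P = (0, 0)
  6P = (4, 1)
  7P = (3, 1)
  8P = (1, 2)
  9P = (2, 3)
Match found at i = 9.

k = 9


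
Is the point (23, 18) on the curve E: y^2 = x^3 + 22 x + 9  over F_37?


Check whether y^2 = x^3 + 22 x + 9 (mod 37) for (x, y) = (23, 18).
LHS: y^2 = 18^2 mod 37 = 28
RHS: x^3 + 22 x + 9 = 23^3 + 22*23 + 9 mod 37 = 28
LHS = RHS

Yes, on the curve


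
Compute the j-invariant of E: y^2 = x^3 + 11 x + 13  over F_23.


Delta = -16(4 a^3 + 27 b^2) mod 23 = 2
-1728 * (4 a)^3 = -1728 * (4*11)^3 mod 23 = 1
j = 1 * 2^(-1) mod 23 = 12

j = 12 (mod 23)


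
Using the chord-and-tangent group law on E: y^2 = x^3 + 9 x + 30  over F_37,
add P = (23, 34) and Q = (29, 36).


P != Q, so use the chord formula.
s = (y2 - y1) / (x2 - x1) = (2) / (6) mod 37 = 25
x3 = s^2 - x1 - x2 mod 37 = 25^2 - 23 - 29 = 18
y3 = s (x1 - x3) - y1 mod 37 = 25 * (23 - 18) - 34 = 17

P + Q = (18, 17)


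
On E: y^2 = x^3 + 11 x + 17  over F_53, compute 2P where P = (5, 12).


Doubling: s = (3 x1^2 + a) / (2 y1)
s = (3*5^2 + 11) / (2*12) mod 53 = 8
x3 = s^2 - 2 x1 mod 53 = 8^2 - 2*5 = 1
y3 = s (x1 - x3) - y1 mod 53 = 8 * (5 - 1) - 12 = 20

2P = (1, 20)


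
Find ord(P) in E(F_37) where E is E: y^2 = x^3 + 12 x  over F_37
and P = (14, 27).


Compute successive multiples of P until we hit O:
  1P = (14, 27)
  2P = (21, 35)
  3P = (32, 0)
  4P = (21, 2)
  5P = (14, 10)
  6P = O

ord(P) = 6


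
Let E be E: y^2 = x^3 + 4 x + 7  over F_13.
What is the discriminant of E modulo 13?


4 a^3 + 27 b^2 = 4*4^3 + 27*7^2 = 256 + 1323 = 1579
Delta = -16 * (1579) = -25264
Delta mod 13 = 8

Delta = 8 (mod 13)


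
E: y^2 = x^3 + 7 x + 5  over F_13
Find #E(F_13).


For each x in F_13, count y with y^2 = x^3 + 7 x + 5 mod 13:
  x = 1: RHS = 0, y in [0]  -> 1 point(s)
  x = 2: RHS = 1, y in [1, 12]  -> 2 point(s)
  x = 3: RHS = 1, y in [1, 12]  -> 2 point(s)
  x = 5: RHS = 9, y in [3, 10]  -> 2 point(s)
  x = 6: RHS = 3, y in [4, 9]  -> 2 point(s)
  x = 8: RHS = 1, y in [1, 12]  -> 2 point(s)
  x = 9: RHS = 4, y in [2, 11]  -> 2 point(s)
  x = 10: RHS = 9, y in [3, 10]  -> 2 point(s)
  x = 11: RHS = 9, y in [3, 10]  -> 2 point(s)
  x = 12: RHS = 10, y in [6, 7]  -> 2 point(s)
Affine points: 19. Add the point at infinity: total = 20.

#E(F_13) = 20


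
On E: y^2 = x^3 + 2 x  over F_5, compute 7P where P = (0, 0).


k = 7 = 111_2 (binary, LSB first: 111)
Double-and-add from P = (0, 0):
  bit 0 = 1: acc = O + (0, 0) = (0, 0)
  bit 1 = 1: acc = (0, 0) + O = (0, 0)
  bit 2 = 1: acc = (0, 0) + O = (0, 0)

7P = (0, 0)


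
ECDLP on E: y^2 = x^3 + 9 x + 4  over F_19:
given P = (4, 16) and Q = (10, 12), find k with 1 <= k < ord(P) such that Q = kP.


Enumerate multiples of P until we hit Q = (10, 12):
  1P = (4, 16)
  2P = (11, 3)
  3P = (9, 15)
  4P = (3, 18)
  5P = (16, 8)
  6P = (10, 7)
  7P = (12, 15)
  8P = (14, 9)
  9P = (7, 7)
  10P = (17, 4)
  11P = (2, 7)
  12P = (0, 2)
  13P = (13, 0)
  14P = (0, 17)
  15P = (2, 12)
  16P = (17, 15)
  17P = (7, 12)
  18P = (14, 10)
  19P = (12, 4)
  20P = (10, 12)
Match found at i = 20.

k = 20


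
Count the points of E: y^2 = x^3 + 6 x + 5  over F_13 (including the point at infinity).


For each x in F_13, count y with y^2 = x^3 + 6 x + 5 mod 13:
  x = 1: RHS = 12, y in [5, 8]  -> 2 point(s)
  x = 2: RHS = 12, y in [5, 8]  -> 2 point(s)
  x = 5: RHS = 4, y in [2, 11]  -> 2 point(s)
  x = 6: RHS = 10, y in [6, 7]  -> 2 point(s)
  x = 7: RHS = 0, y in [0]  -> 1 point(s)
  x = 10: RHS = 12, y in [5, 8]  -> 2 point(s)
Affine points: 11. Add the point at infinity: total = 12.

#E(F_13) = 12


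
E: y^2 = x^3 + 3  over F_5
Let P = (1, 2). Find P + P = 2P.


Doubling: s = (3 x1^2 + a) / (2 y1)
s = (3*1^2 + 0) / (2*2) mod 5 = 2
x3 = s^2 - 2 x1 mod 5 = 2^2 - 2*1 = 2
y3 = s (x1 - x3) - y1 mod 5 = 2 * (1 - 2) - 2 = 1

2P = (2, 1)


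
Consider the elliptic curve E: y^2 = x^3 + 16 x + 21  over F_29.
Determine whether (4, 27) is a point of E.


Check whether y^2 = x^3 + 16 x + 21 (mod 29) for (x, y) = (4, 27).
LHS: y^2 = 27^2 mod 29 = 4
RHS: x^3 + 16 x + 21 = 4^3 + 16*4 + 21 mod 29 = 4
LHS = RHS

Yes, on the curve


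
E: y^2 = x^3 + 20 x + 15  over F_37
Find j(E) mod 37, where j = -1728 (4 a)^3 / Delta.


Delta = -16(4 a^3 + 27 b^2) mod 37 = 5
-1728 * (4 a)^3 = -1728 * (4*20)^3 mod 37 = 8
j = 8 * 5^(-1) mod 37 = 9

j = 9 (mod 37)


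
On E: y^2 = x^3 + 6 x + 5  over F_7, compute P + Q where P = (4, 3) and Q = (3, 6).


P != Q, so use the chord formula.
s = (y2 - y1) / (x2 - x1) = (3) / (6) mod 7 = 4
x3 = s^2 - x1 - x2 mod 7 = 4^2 - 4 - 3 = 2
y3 = s (x1 - x3) - y1 mod 7 = 4 * (4 - 2) - 3 = 5

P + Q = (2, 5)


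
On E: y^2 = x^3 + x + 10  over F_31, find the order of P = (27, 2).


Compute successive multiples of P until we hit O:
  1P = (27, 2)
  2P = (5, 4)
  3P = (9, 2)
  4P = (26, 29)
  5P = (25, 6)
  6P = (14, 3)
  7P = (10, 11)
  8P = (30, 16)
  ... (continuing to 42P)
  42P = O

ord(P) = 42


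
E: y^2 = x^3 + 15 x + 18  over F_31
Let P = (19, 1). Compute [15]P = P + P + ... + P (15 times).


k = 15 = 1111_2 (binary, LSB first: 1111)
Double-and-add from P = (19, 1):
  bit 0 = 1: acc = O + (19, 1) = (19, 1)
  bit 1 = 1: acc = (19, 1) + (12, 29) = (16, 18)
  bit 2 = 1: acc = (16, 18) + (4, 7) = (0, 7)
  bit 3 = 1: acc = (0, 7) + (20, 14) = (5, 30)

15P = (5, 30)


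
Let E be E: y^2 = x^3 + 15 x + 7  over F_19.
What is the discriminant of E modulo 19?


4 a^3 + 27 b^2 = 4*15^3 + 27*7^2 = 13500 + 1323 = 14823
Delta = -16 * (14823) = -237168
Delta mod 19 = 9

Delta = 9 (mod 19)


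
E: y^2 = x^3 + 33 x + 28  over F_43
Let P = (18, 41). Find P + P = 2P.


Doubling: s = (3 x1^2 + a) / (2 y1)
s = (3*18^2 + 33) / (2*41) mod 43 = 39
x3 = s^2 - 2 x1 mod 43 = 39^2 - 2*18 = 23
y3 = s (x1 - x3) - y1 mod 43 = 39 * (18 - 23) - 41 = 22

2P = (23, 22)


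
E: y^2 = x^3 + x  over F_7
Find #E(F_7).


For each x in F_7, count y with y^2 = x^3 + 1 x + 0 mod 7:
  x = 0: RHS = 0, y in [0]  -> 1 point(s)
  x = 1: RHS = 2, y in [3, 4]  -> 2 point(s)
  x = 3: RHS = 2, y in [3, 4]  -> 2 point(s)
  x = 5: RHS = 4, y in [2, 5]  -> 2 point(s)
Affine points: 7. Add the point at infinity: total = 8.

#E(F_7) = 8


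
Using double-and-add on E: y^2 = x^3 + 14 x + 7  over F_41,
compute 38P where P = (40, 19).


k = 38 = 100110_2 (binary, LSB first: 011001)
Double-and-add from P = (40, 19):
  bit 0 = 0: acc unchanged = O
  bit 1 = 1: acc = O + (25, 19) = (25, 19)
  bit 2 = 1: acc = (25, 19) + (33, 30) = (15, 5)
  bit 3 = 0: acc unchanged = (15, 5)
  bit 4 = 0: acc unchanged = (15, 5)
  bit 5 = 1: acc = (15, 5) + (6, 26) = (30, 30)

38P = (30, 30)


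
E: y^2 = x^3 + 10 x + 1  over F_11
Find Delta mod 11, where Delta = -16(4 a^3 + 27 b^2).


4 a^3 + 27 b^2 = 4*10^3 + 27*1^2 = 4000 + 27 = 4027
Delta = -16 * (4027) = -64432
Delta mod 11 = 6

Delta = 6 (mod 11)


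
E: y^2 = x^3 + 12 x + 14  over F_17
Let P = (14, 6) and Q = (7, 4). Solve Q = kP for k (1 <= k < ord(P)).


Enumerate multiples of P until we hit Q = (7, 4):
  1P = (14, 6)
  2P = (7, 4)
Match found at i = 2.

k = 2


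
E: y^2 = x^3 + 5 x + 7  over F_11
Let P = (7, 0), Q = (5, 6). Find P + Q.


P != Q, so use the chord formula.
s = (y2 - y1) / (x2 - x1) = (6) / (9) mod 11 = 8
x3 = s^2 - x1 - x2 mod 11 = 8^2 - 7 - 5 = 8
y3 = s (x1 - x3) - y1 mod 11 = 8 * (7 - 8) - 0 = 3

P + Q = (8, 3)


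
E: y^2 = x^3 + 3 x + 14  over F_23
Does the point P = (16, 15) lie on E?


Check whether y^2 = x^3 + 3 x + 14 (mod 23) for (x, y) = (16, 15).
LHS: y^2 = 15^2 mod 23 = 18
RHS: x^3 + 3 x + 14 = 16^3 + 3*16 + 14 mod 23 = 18
LHS = RHS

Yes, on the curve


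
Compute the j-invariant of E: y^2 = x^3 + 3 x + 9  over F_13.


Delta = -16(4 a^3 + 27 b^2) mod 13 = 5
-1728 * (4 a)^3 = -1728 * (4*3)^3 mod 13 = 12
j = 12 * 5^(-1) mod 13 = 5

j = 5 (mod 13)


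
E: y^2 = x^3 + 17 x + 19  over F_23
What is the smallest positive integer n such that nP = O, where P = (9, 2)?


Compute successive multiples of P until we hit O:
  1P = (9, 2)
  2P = (21, 0)
  3P = (9, 21)
  4P = O

ord(P) = 4


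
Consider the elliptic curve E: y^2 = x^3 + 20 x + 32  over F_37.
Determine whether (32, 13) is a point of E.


Check whether y^2 = x^3 + 20 x + 32 (mod 37) for (x, y) = (32, 13).
LHS: y^2 = 13^2 mod 37 = 21
RHS: x^3 + 20 x + 32 = 32^3 + 20*32 + 32 mod 37 = 29
LHS != RHS

No, not on the curve


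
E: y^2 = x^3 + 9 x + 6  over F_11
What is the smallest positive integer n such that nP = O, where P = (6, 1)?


Compute successive multiples of P until we hit O:
  1P = (6, 1)
  2P = (3, 4)
  3P = (3, 7)
  4P = (6, 10)
  5P = O

ord(P) = 5


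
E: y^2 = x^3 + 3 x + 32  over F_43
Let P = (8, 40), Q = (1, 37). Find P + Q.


P != Q, so use the chord formula.
s = (y2 - y1) / (x2 - x1) = (40) / (36) mod 43 = 25
x3 = s^2 - x1 - x2 mod 43 = 25^2 - 8 - 1 = 14
y3 = s (x1 - x3) - y1 mod 43 = 25 * (8 - 14) - 40 = 25

P + Q = (14, 25)


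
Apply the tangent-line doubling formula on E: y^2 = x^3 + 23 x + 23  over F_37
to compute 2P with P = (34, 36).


Doubling: s = (3 x1^2 + a) / (2 y1)
s = (3*34^2 + 23) / (2*36) mod 37 = 12
x3 = s^2 - 2 x1 mod 37 = 12^2 - 2*34 = 2
y3 = s (x1 - x3) - y1 mod 37 = 12 * (34 - 2) - 36 = 15

2P = (2, 15)


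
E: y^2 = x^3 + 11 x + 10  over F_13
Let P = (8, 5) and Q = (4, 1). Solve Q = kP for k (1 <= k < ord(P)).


Enumerate multiples of P until we hit Q = (4, 1):
  1P = (8, 5)
  2P = (7, 1)
  3P = (1, 10)
  4P = (0, 6)
  5P = (4, 1)
Match found at i = 5.

k = 5


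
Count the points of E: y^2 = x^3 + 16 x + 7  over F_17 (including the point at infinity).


For each x in F_17, count y with y^2 = x^3 + 16 x + 7 mod 17:
  x = 2: RHS = 13, y in [8, 9]  -> 2 point(s)
  x = 4: RHS = 16, y in [4, 13]  -> 2 point(s)
  x = 5: RHS = 8, y in [5, 12]  -> 2 point(s)
  x = 6: RHS = 13, y in [8, 9]  -> 2 point(s)
  x = 8: RHS = 1, y in [1, 16]  -> 2 point(s)
  x = 9: RHS = 13, y in [8, 9]  -> 2 point(s)
  x = 11: RHS = 1, y in [1, 16]  -> 2 point(s)
  x = 13: RHS = 15, y in [7, 10]  -> 2 point(s)
  x = 14: RHS = 0, y in [0]  -> 1 point(s)
  x = 15: RHS = 1, y in [1, 16]  -> 2 point(s)
Affine points: 19. Add the point at infinity: total = 20.

#E(F_17) = 20


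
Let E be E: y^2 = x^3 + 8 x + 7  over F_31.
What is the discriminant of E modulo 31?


4 a^3 + 27 b^2 = 4*8^3 + 27*7^2 = 2048 + 1323 = 3371
Delta = -16 * (3371) = -53936
Delta mod 31 = 4

Delta = 4 (mod 31)


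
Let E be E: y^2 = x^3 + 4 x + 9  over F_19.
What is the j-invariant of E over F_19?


Delta = -16(4 a^3 + 27 b^2) mod 19 = 14
-1728 * (4 a)^3 = -1728 * (4*4)^3 mod 19 = 11
j = 11 * 14^(-1) mod 19 = 13

j = 13 (mod 19)


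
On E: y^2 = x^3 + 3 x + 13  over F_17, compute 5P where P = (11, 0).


k = 5 = 101_2 (binary, LSB first: 101)
Double-and-add from P = (11, 0):
  bit 0 = 1: acc = O + (11, 0) = (11, 0)
  bit 1 = 0: acc unchanged = (11, 0)
  bit 2 = 1: acc = (11, 0) + O = (11, 0)

5P = (11, 0)


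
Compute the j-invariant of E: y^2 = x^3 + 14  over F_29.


Delta = -16(4 a^3 + 27 b^2) mod 29 = 8
-1728 * (4 a)^3 = -1728 * (4*0)^3 mod 29 = 0
j = 0 * 8^(-1) mod 29 = 0

j = 0 (mod 29)


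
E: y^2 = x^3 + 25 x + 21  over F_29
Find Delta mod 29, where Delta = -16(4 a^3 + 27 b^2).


4 a^3 + 27 b^2 = 4*25^3 + 27*21^2 = 62500 + 11907 = 74407
Delta = -16 * (74407) = -1190512
Delta mod 29 = 25

Delta = 25 (mod 29)


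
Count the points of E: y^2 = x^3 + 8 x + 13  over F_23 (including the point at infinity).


For each x in F_23, count y with y^2 = x^3 + 8 x + 13 mod 23:
  x = 0: RHS = 13, y in [6, 17]  -> 2 point(s)
  x = 3: RHS = 18, y in [8, 15]  -> 2 point(s)
  x = 6: RHS = 1, y in [1, 22]  -> 2 point(s)
  x = 9: RHS = 9, y in [3, 20]  -> 2 point(s)
  x = 10: RHS = 12, y in [9, 14]  -> 2 point(s)
  x = 11: RHS = 6, y in [11, 12]  -> 2 point(s)
  x = 15: RHS = 12, y in [9, 14]  -> 2 point(s)
  x = 17: RHS = 2, y in [5, 18]  -> 2 point(s)
  x = 18: RHS = 9, y in [3, 20]  -> 2 point(s)
  x = 19: RHS = 9, y in [3, 20]  -> 2 point(s)
  x = 20: RHS = 8, y in [10, 13]  -> 2 point(s)
  x = 21: RHS = 12, y in [9, 14]  -> 2 point(s)
  x = 22: RHS = 4, y in [2, 21]  -> 2 point(s)
Affine points: 26. Add the point at infinity: total = 27.

#E(F_23) = 27


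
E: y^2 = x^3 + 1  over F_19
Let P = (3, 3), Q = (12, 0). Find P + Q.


P != Q, so use the chord formula.
s = (y2 - y1) / (x2 - x1) = (16) / (9) mod 19 = 6
x3 = s^2 - x1 - x2 mod 19 = 6^2 - 3 - 12 = 2
y3 = s (x1 - x3) - y1 mod 19 = 6 * (3 - 2) - 3 = 3

P + Q = (2, 3)


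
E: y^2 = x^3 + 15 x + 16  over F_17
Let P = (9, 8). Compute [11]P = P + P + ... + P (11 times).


k = 11 = 1011_2 (binary, LSB first: 1101)
Double-and-add from P = (9, 8):
  bit 0 = 1: acc = O + (9, 8) = (9, 8)
  bit 1 = 1: acc = (9, 8) + (8, 6) = (4, 2)
  bit 2 = 0: acc unchanged = (4, 2)
  bit 3 = 1: acc = (4, 2) + (16, 0) = (6, 4)

11P = (6, 4)


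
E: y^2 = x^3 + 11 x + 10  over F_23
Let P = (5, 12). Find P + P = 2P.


Doubling: s = (3 x1^2 + a) / (2 y1)
s = (3*5^2 + 11) / (2*12) mod 23 = 17
x3 = s^2 - 2 x1 mod 23 = 17^2 - 2*5 = 3
y3 = s (x1 - x3) - y1 mod 23 = 17 * (5 - 3) - 12 = 22

2P = (3, 22)
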